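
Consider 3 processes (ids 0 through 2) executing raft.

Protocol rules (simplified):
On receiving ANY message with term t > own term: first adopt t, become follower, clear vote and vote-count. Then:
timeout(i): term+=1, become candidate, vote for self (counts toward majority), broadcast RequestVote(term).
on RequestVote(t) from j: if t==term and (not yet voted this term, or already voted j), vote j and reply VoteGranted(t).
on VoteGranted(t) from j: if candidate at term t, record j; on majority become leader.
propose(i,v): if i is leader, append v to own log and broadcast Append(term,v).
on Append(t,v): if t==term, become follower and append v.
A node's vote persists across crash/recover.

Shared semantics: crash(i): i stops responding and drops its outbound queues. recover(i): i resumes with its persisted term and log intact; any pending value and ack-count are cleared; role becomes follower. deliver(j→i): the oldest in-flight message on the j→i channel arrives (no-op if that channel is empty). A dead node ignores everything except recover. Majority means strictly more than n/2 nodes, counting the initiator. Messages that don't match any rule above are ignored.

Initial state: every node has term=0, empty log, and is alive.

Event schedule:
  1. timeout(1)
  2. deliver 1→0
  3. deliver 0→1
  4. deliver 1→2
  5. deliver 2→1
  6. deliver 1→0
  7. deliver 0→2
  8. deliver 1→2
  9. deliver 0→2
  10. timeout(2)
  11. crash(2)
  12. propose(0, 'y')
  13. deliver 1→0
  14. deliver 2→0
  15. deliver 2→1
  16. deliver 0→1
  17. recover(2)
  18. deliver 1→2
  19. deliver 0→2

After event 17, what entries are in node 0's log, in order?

empty

step 1 timeout(1): 1={cand,t=1,log=-}
step 2 deliver 1→0: 0={foll,t=1,log=-}
step 3 deliver 0→1: 1={lead,t=1,log=-}
step 4 deliver 1→2: 2={foll,t=1,log=-}
step 5 deliver 2→1: —
step 6 deliver 1→0: —
step 7 deliver 0→2: —
step 8 deliver 1→2: —
step 9 deliver 0→2: —
step 10 timeout(2): 2={cand,t=2,log=-}
step 11 crash(2): 2={✗cand,t=2,log=-}
step 12 propose(0,'y'): —
step 13 deliver 1→0: —
step 14 deliver 2→0: —
step 15 deliver 2→1: —
step 16 deliver 0→1: —
step 17 recover(2): 2={foll,t=2,log=-}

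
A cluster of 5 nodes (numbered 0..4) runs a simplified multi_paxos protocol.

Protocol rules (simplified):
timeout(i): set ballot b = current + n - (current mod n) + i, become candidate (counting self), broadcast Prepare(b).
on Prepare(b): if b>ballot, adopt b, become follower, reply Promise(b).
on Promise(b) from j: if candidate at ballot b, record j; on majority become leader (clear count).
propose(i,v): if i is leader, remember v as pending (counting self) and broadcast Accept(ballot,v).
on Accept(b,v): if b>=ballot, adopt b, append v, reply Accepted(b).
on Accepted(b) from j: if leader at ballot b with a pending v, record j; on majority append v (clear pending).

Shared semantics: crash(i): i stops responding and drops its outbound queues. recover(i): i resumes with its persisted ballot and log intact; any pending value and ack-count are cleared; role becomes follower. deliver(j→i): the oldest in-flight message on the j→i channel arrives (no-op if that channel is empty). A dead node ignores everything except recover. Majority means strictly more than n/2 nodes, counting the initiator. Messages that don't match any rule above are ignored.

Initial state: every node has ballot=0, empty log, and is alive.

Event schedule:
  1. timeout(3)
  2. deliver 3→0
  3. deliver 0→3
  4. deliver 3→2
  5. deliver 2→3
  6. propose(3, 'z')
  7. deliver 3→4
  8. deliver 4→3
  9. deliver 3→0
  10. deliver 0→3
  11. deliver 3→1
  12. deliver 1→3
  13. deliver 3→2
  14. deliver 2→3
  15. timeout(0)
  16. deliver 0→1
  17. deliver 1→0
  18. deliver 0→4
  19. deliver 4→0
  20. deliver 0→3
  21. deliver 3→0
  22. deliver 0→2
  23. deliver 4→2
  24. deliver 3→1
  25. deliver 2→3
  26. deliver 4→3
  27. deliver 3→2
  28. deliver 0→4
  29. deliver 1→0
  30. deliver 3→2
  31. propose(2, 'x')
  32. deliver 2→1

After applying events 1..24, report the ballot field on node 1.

step 1 timeout(3): 3={cand,b=8,log=-}
step 2 deliver 3→0: 0={foll,b=8,log=-}
step 3 deliver 0→3: —
step 4 deliver 3→2: 2={foll,b=8,log=-}
step 5 deliver 2→3: 3={lead,b=8,log=-}
step 6 propose(3,'z'): —
step 7 deliver 3→4: 4={foll,b=8,log=-}
step 8 deliver 4→3: —
step 9 deliver 3→0: 0={foll,b=8,log=z}
step 10 deliver 0→3: —
step 11 deliver 3→1: 1={foll,b=8,log=-}
step 12 deliver 1→3: —
step 13 deliver 3→2: 2={foll,b=8,log=z}
step 14 deliver 2→3: 3={lead,b=8,log=z}
step 15 timeout(0): 0={cand,b=10,log=z}
step 16 deliver 0→1: 1={foll,b=10,log=-}
step 17 deliver 1→0: —
step 18 deliver 0→4: 4={foll,b=10,log=-}
step 19 deliver 4→0: 0={lead,b=10,log=z}
step 20 deliver 0→3: 3={foll,b=10,log=z}
step 21 deliver 3→0: —
step 22 deliver 0→2: 2={foll,b=10,log=z}
step 23 deliver 4→2: —
step 24 deliver 3→1: —

10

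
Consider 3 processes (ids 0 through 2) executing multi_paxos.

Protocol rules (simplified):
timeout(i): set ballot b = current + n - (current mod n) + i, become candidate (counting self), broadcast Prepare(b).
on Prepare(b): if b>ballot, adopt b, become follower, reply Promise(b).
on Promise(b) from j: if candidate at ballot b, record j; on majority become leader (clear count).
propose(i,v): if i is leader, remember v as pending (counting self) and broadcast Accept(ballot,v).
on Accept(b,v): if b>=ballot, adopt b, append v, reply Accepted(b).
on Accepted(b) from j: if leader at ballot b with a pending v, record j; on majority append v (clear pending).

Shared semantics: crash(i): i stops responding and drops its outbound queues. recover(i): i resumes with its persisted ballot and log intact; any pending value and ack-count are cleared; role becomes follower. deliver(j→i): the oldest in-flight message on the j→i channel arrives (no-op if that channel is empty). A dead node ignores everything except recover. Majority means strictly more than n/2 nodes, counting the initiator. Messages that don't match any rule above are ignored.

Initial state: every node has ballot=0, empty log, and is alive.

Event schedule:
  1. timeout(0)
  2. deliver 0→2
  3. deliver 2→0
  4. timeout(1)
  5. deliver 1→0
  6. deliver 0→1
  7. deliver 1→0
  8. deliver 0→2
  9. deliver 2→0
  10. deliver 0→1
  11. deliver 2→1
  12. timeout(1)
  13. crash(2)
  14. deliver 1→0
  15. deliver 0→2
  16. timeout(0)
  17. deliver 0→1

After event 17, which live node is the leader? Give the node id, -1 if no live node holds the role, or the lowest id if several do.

step 1 timeout(0): 0={cand,b=3,log=-}
step 2 deliver 0→2: 2={foll,b=3,log=-}
step 3 deliver 2→0: 0={lead,b=3,log=-}
step 4 timeout(1): 1={cand,b=4,log=-}
step 5 deliver 1→0: 0={foll,b=4,log=-}
step 6 deliver 0→1: —
step 7 deliver 1→0: —
step 8 deliver 0→2: —
step 9 deliver 2→0: —
step 10 deliver 0→1: 1={lead,b=4,log=-}
step 11 deliver 2→1: —
step 12 timeout(1): 1={cand,b=7,log=-}
step 13 crash(2): 2={✗foll,b=3,log=-}
step 14 deliver 1→0: 0={foll,b=7,log=-}
step 15 deliver 0→2: —
step 16 timeout(0): 0={cand,b=9,log=-}
step 17 deliver 0→1: 1={lead,b=7,log=-}

1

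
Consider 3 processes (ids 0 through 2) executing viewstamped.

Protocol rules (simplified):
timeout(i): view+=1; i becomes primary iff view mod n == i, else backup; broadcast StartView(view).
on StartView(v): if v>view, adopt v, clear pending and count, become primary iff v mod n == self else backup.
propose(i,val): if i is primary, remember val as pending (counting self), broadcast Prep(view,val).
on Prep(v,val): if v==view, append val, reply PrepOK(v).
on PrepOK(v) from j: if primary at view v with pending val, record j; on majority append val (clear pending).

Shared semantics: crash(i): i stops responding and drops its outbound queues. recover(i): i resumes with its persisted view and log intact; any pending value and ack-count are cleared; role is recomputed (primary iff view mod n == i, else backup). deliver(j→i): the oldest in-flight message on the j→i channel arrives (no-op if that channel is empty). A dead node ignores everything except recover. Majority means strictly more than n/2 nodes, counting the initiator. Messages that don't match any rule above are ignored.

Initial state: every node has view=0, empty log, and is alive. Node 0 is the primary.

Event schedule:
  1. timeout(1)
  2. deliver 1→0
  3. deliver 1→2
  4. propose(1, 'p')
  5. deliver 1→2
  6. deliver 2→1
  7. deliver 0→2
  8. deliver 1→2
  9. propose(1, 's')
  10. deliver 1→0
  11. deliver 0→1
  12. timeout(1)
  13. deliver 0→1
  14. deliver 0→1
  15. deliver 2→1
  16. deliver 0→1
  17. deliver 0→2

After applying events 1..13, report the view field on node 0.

[1] timeout(1) → N1(prim v1 [-])
[2] deliver 1→0 → N0(back v1 [-])
[3] deliver 1→2 → N2(back v1 [-])
[4] propose(1,'p') → ∅
[5] deliver 1→2 → N2(back v1 [p])
[6] deliver 2→1 → N1(prim v1 [p])
[7] deliver 0→2 → ∅
[8] deliver 1→2 → ∅
[9] propose(1,'s') → ∅
[10] deliver 1→0 → N0(back v1 [p])
[11] deliver 0→1 → N1(prim v1 [p,s])
[12] timeout(1) → N1(back v2 [p,s])
[13] deliver 0→1 → ∅

1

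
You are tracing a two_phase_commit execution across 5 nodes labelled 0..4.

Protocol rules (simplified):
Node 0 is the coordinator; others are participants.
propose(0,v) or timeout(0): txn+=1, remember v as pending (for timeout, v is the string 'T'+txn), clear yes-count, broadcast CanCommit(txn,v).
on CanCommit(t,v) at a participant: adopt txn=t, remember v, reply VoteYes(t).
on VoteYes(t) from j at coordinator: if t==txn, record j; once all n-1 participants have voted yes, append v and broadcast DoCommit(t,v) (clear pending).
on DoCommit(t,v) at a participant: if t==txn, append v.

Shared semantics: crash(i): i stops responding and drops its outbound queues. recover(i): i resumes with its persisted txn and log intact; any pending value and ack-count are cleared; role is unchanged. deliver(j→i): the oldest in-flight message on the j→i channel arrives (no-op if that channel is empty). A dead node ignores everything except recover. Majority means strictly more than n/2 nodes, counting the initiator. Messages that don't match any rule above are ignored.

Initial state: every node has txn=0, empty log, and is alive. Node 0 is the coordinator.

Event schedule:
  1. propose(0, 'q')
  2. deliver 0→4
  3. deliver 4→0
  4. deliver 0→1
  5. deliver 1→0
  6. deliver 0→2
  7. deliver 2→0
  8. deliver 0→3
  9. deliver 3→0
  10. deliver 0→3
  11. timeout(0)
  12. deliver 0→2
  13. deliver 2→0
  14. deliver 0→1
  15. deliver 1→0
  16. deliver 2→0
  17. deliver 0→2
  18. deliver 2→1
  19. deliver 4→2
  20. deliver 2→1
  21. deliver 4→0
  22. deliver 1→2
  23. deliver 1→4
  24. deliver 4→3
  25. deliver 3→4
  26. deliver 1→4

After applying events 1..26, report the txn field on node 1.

1

after 1 — propose(0,'q'): n0:coor/t1/[-]
after 2 — deliver 0→4: n4:part/t1/[-]
after 3 — deliver 4→0: ·
after 4 — deliver 0→1: n1:part/t1/[-]
after 5 — deliver 1→0: ·
after 6 — deliver 0→2: n2:part/t1/[-]
after 7 — deliver 2→0: ·
after 8 — deliver 0→3: n3:part/t1/[-]
after 9 — deliver 3→0: n0:coor/t1/[q]
after 10 — deliver 0→3: n3:part/t1/[q]
after 11 — timeout(0): n0:coor/t2/[q]
after 12 — deliver 0→2: n2:part/t1/[q]
after 13 — deliver 2→0: ·
after 14 — deliver 0→1: n1:part/t1/[q]
after 15 — deliver 1→0: ·
after 16 — deliver 2→0: ·
after 17 — deliver 0→2: n2:part/t2/[q]
after 18 — deliver 2→1: ·
after 19 — deliver 4→2: ·
after 20 — deliver 2→1: ·
after 21 — deliver 4→0: ·
after 22 — deliver 1→2: ·
after 23 — deliver 1→4: ·
after 24 — deliver 4→3: ·
after 25 — deliver 3→4: ·
after 26 — deliver 1→4: ·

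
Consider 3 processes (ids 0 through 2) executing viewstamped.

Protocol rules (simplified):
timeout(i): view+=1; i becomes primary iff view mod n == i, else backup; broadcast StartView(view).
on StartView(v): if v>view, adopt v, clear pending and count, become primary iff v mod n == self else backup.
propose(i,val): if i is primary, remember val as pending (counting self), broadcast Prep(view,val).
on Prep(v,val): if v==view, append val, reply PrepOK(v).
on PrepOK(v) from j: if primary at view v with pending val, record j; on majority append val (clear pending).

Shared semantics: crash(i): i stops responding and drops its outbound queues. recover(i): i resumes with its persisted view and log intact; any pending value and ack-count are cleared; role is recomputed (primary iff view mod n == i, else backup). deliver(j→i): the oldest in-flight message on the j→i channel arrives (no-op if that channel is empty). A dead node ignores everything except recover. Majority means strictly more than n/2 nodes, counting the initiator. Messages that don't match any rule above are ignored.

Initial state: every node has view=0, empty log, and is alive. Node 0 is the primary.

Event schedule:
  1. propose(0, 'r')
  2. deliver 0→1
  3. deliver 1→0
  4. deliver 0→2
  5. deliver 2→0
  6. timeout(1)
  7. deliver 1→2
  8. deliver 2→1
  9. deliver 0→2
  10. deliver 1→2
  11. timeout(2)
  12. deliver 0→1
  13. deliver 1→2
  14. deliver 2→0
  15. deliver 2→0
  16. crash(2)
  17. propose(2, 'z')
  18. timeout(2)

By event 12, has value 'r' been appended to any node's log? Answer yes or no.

yes

[1] propose(0,'r') → ∅
[2] deliver 0→1 → N1(back v0 [r])
[3] deliver 1→0 → N0(prim v0 [r])
[4] deliver 0→2 → N2(back v0 [r])
[5] deliver 2→0 → ∅
[6] timeout(1) → N1(prim v1 [r])
[7] deliver 1→2 → N2(back v1 [r])
[8] deliver 2→1 → ∅
[9] deliver 0→2 → ∅
[10] deliver 1→2 → ∅
[11] timeout(2) → N2(prim v2 [r])
[12] deliver 0→1 → ∅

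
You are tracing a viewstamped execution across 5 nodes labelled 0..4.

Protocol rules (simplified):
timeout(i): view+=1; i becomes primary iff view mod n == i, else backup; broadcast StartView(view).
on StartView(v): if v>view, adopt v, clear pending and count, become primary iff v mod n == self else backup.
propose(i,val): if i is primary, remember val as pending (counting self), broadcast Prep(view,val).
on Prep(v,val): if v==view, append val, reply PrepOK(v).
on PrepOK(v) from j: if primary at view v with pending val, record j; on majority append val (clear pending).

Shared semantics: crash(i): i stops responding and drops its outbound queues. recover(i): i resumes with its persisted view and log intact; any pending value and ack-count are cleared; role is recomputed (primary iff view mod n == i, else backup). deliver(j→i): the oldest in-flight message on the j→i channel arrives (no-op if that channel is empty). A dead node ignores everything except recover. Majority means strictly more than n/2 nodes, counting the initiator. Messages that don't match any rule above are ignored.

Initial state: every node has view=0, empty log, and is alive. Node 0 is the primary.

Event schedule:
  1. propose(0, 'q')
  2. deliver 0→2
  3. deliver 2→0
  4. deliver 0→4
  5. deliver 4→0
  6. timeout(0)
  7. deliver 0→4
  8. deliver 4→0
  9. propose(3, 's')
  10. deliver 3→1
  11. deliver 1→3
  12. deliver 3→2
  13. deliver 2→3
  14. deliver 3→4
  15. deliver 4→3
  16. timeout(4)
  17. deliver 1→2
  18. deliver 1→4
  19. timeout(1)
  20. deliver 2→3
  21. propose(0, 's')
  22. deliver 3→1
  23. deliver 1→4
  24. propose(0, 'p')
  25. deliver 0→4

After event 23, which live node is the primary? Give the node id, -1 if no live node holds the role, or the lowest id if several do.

1

1. propose(0,'q'):  nop
2. deliver 0→2:  <2:back v0 q>
3. deliver 2→0:  nop
4. deliver 0→4:  <4:back v0 q>
5. deliver 4→0:  <0:prim v0 q>
6. timeout(0):  <0:back v1 q>
7. deliver 0→4:  <4:back v1 q>
8. deliver 4→0:  nop
9. propose(3,'s'):  nop
10. deliver 3→1:  nop
11. deliver 1→3:  nop
12. deliver 3→2:  nop
13. deliver 2→3:  nop
14. deliver 3→4:  nop
15. deliver 4→3:  nop
16. timeout(4):  <4:back v2 q>
17. deliver 1→2:  nop
18. deliver 1→4:  nop
19. timeout(1):  <1:prim v1 ->
20. deliver 2→3:  nop
21. propose(0,'s'):  nop
22. deliver 3→1:  nop
23. deliver 1→4:  nop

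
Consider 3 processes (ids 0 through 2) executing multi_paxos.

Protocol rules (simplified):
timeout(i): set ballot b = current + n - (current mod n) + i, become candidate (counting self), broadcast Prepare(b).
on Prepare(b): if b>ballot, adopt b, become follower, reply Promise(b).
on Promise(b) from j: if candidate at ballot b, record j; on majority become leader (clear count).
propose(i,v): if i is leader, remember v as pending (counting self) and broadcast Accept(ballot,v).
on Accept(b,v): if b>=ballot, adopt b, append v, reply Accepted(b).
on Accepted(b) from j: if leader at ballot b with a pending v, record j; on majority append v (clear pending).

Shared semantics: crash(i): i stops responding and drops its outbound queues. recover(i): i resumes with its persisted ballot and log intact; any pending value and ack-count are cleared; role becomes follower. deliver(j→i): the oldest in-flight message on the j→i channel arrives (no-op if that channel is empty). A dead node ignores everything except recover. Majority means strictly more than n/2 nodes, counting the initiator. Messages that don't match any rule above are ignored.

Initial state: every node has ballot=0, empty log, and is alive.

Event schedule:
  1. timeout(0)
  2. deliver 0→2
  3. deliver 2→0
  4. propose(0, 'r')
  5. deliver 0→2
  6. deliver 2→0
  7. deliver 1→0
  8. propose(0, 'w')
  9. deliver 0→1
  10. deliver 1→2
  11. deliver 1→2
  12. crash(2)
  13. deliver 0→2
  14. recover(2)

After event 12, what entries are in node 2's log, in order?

1. timeout(0):  <0:cand b3 ->
2. deliver 0→2:  <2:foll b3 ->
3. deliver 2→0:  <0:lead b3 ->
4. propose(0,'r'):  nop
5. deliver 0→2:  <2:foll b3 r>
6. deliver 2→0:  <0:lead b3 r>
7. deliver 1→0:  nop
8. propose(0,'w'):  nop
9. deliver 0→1:  <1:foll b3 ->
10. deliver 1→2:  nop
11. deliver 1→2:  nop
12. crash(2):  <2:✗foll b3 r>

r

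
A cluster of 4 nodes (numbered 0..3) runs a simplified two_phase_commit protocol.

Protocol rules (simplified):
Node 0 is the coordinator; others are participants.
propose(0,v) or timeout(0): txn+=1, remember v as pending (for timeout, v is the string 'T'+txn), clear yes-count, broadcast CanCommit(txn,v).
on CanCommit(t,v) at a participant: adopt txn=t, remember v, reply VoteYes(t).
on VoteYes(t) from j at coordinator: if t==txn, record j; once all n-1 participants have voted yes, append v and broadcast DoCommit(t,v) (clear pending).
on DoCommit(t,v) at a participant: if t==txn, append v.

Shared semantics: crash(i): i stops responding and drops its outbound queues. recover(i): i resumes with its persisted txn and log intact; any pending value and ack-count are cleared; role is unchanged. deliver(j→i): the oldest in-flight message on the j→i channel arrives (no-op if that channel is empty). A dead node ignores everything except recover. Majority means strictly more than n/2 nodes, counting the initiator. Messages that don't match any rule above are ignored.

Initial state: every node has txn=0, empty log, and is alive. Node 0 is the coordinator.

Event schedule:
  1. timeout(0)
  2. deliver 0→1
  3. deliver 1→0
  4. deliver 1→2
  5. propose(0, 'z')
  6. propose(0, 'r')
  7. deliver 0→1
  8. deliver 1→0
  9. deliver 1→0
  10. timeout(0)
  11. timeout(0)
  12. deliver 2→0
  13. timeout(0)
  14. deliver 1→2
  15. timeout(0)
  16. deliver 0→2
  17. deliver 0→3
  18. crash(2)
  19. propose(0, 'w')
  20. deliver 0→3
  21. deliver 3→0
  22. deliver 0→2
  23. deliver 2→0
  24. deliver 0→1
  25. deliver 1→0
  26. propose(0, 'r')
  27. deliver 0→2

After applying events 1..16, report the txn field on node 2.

step 1 timeout(0): 0={coor,t=1,log=-}
step 2 deliver 0→1: 1={part,t=1,log=-}
step 3 deliver 1→0: —
step 4 deliver 1→2: —
step 5 propose(0,'z'): 0={coor,t=2,log=-}
step 6 propose(0,'r'): 0={coor,t=3,log=-}
step 7 deliver 0→1: 1={part,t=2,log=-}
step 8 deliver 1→0: —
step 9 deliver 1→0: —
step 10 timeout(0): 0={coor,t=4,log=-}
step 11 timeout(0): 0={coor,t=5,log=-}
step 12 deliver 2→0: —
step 13 timeout(0): 0={coor,t=6,log=-}
step 14 deliver 1→2: —
step 15 timeout(0): 0={coor,t=7,log=-}
step 16 deliver 0→2: 2={part,t=1,log=-}

1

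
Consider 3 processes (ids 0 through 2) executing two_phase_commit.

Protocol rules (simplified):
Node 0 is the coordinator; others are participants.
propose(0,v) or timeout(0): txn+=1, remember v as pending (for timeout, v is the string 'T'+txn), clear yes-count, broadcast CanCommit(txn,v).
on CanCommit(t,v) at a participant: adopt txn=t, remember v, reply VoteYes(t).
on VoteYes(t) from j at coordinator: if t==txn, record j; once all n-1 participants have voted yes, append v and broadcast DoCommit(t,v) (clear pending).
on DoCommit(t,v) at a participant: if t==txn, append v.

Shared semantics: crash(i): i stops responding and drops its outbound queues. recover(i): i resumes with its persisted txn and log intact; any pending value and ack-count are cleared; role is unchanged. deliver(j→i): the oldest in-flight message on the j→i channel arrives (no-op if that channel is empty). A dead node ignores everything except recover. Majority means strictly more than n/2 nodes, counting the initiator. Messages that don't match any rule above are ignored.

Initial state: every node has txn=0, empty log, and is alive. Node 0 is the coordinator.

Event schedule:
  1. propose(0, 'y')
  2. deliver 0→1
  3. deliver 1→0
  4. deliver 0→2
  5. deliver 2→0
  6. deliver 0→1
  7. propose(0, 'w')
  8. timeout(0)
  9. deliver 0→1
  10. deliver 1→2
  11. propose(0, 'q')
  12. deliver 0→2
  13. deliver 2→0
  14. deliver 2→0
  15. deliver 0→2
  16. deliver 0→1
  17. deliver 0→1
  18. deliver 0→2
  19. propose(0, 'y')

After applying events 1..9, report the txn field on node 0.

after 1 — propose(0,'y'): n0:coor/t1/[-]
after 2 — deliver 0→1: n1:part/t1/[-]
after 3 — deliver 1→0: ·
after 4 — deliver 0→2: n2:part/t1/[-]
after 5 — deliver 2→0: n0:coor/t1/[y]
after 6 — deliver 0→1: n1:part/t1/[y]
after 7 — propose(0,'w'): n0:coor/t2/[y]
after 8 — timeout(0): n0:coor/t3/[y]
after 9 — deliver 0→1: n1:part/t2/[y]

3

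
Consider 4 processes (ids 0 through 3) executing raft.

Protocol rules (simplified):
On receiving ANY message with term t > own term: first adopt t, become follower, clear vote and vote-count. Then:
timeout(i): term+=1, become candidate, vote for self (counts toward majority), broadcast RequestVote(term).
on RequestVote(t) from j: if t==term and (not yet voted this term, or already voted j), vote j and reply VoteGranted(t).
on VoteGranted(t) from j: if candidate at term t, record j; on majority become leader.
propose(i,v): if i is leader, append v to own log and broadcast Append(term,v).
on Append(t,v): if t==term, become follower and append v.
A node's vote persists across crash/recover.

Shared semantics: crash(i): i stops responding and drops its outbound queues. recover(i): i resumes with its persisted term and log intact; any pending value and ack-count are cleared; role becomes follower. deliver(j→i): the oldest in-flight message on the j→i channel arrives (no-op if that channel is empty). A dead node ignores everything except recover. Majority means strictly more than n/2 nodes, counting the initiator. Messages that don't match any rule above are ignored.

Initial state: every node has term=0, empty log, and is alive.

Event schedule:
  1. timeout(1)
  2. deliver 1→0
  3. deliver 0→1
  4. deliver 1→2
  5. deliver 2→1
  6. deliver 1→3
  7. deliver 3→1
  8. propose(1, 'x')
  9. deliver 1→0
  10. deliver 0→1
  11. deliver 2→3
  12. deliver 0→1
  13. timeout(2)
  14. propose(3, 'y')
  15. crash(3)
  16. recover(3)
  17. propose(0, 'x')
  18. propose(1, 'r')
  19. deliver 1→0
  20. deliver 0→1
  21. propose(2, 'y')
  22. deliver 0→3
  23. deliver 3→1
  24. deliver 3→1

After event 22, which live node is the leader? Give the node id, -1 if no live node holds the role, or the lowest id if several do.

e1 timeout(1): 1[cand,t=1,-]
e2 deliver 1→0: 0[foll,t=1,-]
e3 deliver 0→1: ·
e4 deliver 1→2: 2[foll,t=1,-]
e5 deliver 2→1: 1[lead,t=1,-]
e6 deliver 1→3: 3[foll,t=1,-]
e7 deliver 3→1: ·
e8 propose(1,'x'): 1[lead,t=1,x]
e9 deliver 1→0: 0[foll,t=1,x]
e10 deliver 0→1: ·
e11 deliver 2→3: ·
e12 deliver 0→1: ·
e13 timeout(2): 2[cand,t=2,-]
e14 propose(3,'y'): ·
e15 crash(3): 3[✗foll,t=1,-]
e16 recover(3): 3[foll,t=1,-]
e17 propose(0,'x'): ·
e18 propose(1,'r'): 1[lead,t=1,x,r]
e19 deliver 1→0: 0[foll,t=1,x,r]
e20 deliver 0→1: ·
e21 propose(2,'y'): ·
e22 deliver 0→3: ·

1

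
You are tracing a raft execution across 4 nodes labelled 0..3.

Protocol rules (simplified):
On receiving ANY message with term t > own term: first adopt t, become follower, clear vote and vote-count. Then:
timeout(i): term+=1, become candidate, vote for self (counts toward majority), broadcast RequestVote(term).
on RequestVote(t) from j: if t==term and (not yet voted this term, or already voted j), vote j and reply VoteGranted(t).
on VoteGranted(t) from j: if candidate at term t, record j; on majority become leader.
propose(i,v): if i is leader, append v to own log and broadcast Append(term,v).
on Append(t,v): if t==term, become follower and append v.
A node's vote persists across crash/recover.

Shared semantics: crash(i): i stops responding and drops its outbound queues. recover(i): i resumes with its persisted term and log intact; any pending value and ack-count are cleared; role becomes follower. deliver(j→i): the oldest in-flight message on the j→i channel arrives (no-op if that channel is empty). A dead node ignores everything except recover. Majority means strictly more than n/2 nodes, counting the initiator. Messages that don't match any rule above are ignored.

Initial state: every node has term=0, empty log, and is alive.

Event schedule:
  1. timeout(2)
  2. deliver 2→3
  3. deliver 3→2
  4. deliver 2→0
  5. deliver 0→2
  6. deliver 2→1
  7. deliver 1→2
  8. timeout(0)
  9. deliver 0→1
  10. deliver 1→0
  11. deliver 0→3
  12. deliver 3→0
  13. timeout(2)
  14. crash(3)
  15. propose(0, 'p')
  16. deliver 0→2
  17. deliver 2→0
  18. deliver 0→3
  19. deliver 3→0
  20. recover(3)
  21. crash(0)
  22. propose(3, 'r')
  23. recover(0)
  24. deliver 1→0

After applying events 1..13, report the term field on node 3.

1. timeout(2):  <2:cand t1 ->
2. deliver 2→3:  <3:foll t1 ->
3. deliver 3→2:  nop
4. deliver 2→0:  <0:foll t1 ->
5. deliver 0→2:  <2:lead t1 ->
6. deliver 2→1:  <1:foll t1 ->
7. deliver 1→2:  nop
8. timeout(0):  <0:cand t2 ->
9. deliver 0→1:  <1:foll t2 ->
10. deliver 1→0:  nop
11. deliver 0→3:  <3:foll t2 ->
12. deliver 3→0:  <0:lead t2 ->
13. timeout(2):  <2:cand t2 ->

2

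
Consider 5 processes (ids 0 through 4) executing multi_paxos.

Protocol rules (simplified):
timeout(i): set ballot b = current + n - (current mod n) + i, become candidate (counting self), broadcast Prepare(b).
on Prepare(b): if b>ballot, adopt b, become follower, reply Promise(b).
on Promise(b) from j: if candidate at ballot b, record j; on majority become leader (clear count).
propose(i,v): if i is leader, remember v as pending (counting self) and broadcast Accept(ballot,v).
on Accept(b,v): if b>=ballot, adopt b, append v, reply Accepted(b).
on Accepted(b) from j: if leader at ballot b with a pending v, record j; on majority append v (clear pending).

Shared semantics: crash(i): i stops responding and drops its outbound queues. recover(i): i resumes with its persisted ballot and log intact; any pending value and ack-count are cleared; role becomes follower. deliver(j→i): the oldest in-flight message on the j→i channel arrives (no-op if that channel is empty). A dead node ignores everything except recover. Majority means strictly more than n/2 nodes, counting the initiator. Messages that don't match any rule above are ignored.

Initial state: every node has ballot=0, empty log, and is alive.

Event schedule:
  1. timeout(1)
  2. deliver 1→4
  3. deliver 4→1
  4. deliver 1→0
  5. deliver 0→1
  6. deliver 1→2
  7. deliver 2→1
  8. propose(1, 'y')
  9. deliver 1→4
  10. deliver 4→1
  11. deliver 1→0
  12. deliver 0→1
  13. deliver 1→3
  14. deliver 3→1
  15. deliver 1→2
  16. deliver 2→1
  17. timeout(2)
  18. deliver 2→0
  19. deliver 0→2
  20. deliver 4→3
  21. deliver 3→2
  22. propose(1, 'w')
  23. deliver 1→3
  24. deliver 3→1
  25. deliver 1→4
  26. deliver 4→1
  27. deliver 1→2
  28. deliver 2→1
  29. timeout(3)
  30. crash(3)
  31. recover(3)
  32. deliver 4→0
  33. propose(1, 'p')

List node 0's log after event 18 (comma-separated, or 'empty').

y

1. timeout(1):  <1:cand b6 ->
2. deliver 1→4:  <4:foll b6 ->
3. deliver 4→1:  nop
4. deliver 1→0:  <0:foll b6 ->
5. deliver 0→1:  <1:lead b6 ->
6. deliver 1→2:  <2:foll b6 ->
7. deliver 2→1:  nop
8. propose(1,'y'):  nop
9. deliver 1→4:  <4:foll b6 y>
10. deliver 4→1:  nop
11. deliver 1→0:  <0:foll b6 y>
12. deliver 0→1:  <1:lead b6 y>
13. deliver 1→3:  <3:foll b6 ->
14. deliver 3→1:  nop
15. deliver 1→2:  <2:foll b6 y>
16. deliver 2→1:  nop
17. timeout(2):  <2:cand b12 y>
18. deliver 2→0:  <0:foll b12 y>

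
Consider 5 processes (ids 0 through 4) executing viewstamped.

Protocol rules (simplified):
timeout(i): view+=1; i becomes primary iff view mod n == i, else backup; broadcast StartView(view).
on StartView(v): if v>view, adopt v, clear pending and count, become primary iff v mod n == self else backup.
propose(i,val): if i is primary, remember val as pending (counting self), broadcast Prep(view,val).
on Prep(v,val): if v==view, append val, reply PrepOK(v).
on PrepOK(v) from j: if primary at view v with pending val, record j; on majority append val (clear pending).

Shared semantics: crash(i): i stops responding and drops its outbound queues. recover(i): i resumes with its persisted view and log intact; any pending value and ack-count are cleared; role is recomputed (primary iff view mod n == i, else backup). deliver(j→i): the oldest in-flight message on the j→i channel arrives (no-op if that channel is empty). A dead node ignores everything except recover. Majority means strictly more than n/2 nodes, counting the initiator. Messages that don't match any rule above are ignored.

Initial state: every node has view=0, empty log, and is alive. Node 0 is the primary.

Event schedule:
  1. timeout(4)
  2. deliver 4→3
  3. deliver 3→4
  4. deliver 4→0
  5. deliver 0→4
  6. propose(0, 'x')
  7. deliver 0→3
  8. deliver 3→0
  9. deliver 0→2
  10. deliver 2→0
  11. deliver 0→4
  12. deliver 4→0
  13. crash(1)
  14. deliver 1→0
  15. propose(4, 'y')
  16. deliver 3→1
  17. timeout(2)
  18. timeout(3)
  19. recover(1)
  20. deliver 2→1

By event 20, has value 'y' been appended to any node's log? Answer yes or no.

step 1 timeout(4): 4={back,v=1,log=-}
step 2 deliver 4→3: 3={back,v=1,log=-}
step 3 deliver 3→4: —
step 4 deliver 4→0: 0={back,v=1,log=-}
step 5 deliver 0→4: —
step 6 propose(0,'x'): —
step 7 deliver 0→3: —
step 8 deliver 3→0: —
step 9 deliver 0→2: —
step 10 deliver 2→0: —
step 11 deliver 0→4: —
step 12 deliver 4→0: —
step 13 crash(1): 1={✗back,v=0,log=-}
step 14 deliver 1→0: —
step 15 propose(4,'y'): —
step 16 deliver 3→1: —
step 17 timeout(2): 2={back,v=1,log=-}
step 18 timeout(3): 3={back,v=2,log=-}
step 19 recover(1): 1={back,v=0,log=-}
step 20 deliver 2→1: 1={prim,v=1,log=-}

no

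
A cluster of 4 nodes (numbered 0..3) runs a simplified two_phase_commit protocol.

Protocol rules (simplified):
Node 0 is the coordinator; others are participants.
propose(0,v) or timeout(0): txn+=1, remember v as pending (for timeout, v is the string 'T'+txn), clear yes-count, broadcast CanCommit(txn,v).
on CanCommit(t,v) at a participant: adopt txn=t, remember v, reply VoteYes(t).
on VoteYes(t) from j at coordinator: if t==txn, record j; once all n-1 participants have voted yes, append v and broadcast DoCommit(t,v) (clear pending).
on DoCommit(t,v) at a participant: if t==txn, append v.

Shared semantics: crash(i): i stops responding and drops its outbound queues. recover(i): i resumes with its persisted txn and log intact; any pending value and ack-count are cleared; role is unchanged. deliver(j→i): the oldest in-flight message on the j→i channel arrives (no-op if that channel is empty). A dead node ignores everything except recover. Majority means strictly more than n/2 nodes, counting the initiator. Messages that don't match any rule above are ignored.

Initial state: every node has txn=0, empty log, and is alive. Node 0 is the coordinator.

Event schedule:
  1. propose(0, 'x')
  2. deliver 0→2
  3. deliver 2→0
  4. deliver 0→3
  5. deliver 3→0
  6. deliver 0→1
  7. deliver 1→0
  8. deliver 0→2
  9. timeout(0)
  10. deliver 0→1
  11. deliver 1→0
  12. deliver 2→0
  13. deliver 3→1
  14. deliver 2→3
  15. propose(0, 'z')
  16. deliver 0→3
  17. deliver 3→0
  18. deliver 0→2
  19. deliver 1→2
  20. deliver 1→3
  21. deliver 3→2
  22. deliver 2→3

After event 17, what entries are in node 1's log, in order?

x

step 1 propose(0,'x'): 0={coor,t=1,log=-}
step 2 deliver 0→2: 2={part,t=1,log=-}
step 3 deliver 2→0: —
step 4 deliver 0→3: 3={part,t=1,log=-}
step 5 deliver 3→0: —
step 6 deliver 0→1: 1={part,t=1,log=-}
step 7 deliver 1→0: 0={coor,t=1,log=x}
step 8 deliver 0→2: 2={part,t=1,log=x}
step 9 timeout(0): 0={coor,t=2,log=x}
step 10 deliver 0→1: 1={part,t=1,log=x}
step 11 deliver 1→0: —
step 12 deliver 2→0: —
step 13 deliver 3→1: —
step 14 deliver 2→3: —
step 15 propose(0,'z'): 0={coor,t=3,log=x}
step 16 deliver 0→3: 3={part,t=1,log=x}
step 17 deliver 3→0: —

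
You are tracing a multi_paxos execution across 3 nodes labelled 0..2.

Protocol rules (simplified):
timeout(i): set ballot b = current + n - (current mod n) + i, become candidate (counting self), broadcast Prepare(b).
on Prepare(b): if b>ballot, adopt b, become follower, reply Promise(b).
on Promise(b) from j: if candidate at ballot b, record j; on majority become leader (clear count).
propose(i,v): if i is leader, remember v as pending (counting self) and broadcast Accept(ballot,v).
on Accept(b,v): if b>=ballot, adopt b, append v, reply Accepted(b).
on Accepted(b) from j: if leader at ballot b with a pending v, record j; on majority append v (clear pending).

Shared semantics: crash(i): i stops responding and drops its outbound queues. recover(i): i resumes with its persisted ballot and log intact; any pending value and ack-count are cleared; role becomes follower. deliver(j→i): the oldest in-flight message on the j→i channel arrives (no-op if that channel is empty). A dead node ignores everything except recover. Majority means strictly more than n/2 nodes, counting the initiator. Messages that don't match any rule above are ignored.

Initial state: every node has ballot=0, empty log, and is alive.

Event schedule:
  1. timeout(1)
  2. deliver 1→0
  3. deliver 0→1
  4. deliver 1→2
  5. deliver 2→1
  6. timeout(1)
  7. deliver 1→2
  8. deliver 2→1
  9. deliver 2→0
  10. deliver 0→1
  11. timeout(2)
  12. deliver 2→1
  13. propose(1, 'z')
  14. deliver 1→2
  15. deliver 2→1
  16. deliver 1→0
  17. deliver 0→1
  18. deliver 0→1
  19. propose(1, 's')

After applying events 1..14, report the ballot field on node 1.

11

after 1 — timeout(1): n1:cand/b4/[-]
after 2 — deliver 1→0: n0:foll/b4/[-]
after 3 — deliver 0→1: n1:lead/b4/[-]
after 4 — deliver 1→2: n2:foll/b4/[-]
after 5 — deliver 2→1: ·
after 6 — timeout(1): n1:cand/b7/[-]
after 7 — deliver 1→2: n2:foll/b7/[-]
after 8 — deliver 2→1: n1:lead/b7/[-]
after 9 — deliver 2→0: ·
after 10 — deliver 0→1: ·
after 11 — timeout(2): n2:cand/b11/[-]
after 12 — deliver 2→1: n1:foll/b11/[-]
after 13 — propose(1,'z'): ·
after 14 — deliver 1→2: n2:lead/b11/[-]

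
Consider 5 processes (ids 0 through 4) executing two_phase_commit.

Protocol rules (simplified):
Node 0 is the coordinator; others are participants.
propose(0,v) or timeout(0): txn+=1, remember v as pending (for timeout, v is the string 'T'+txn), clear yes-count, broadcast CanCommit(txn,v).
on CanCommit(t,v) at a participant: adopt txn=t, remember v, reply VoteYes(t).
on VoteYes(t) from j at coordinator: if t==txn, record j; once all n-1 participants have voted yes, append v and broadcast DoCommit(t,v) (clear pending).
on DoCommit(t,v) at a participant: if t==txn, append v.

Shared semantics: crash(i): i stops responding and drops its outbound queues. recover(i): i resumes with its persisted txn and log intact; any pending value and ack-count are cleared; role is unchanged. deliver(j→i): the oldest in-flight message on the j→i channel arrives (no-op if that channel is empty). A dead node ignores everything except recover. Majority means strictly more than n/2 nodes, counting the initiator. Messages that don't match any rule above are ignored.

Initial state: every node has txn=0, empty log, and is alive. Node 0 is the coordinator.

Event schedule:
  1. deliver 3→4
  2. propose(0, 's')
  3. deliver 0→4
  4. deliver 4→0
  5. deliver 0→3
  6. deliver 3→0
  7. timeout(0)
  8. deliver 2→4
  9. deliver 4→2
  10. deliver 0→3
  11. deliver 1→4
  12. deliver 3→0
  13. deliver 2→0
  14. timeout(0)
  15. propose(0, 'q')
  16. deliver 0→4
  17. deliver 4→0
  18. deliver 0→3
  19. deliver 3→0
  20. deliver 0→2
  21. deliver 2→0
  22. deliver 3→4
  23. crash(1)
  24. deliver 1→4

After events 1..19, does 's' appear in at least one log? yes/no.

step 1 deliver 3→4: —
step 2 propose(0,'s'): 0={coor,t=1,log=-}
step 3 deliver 0→4: 4={part,t=1,log=-}
step 4 deliver 4→0: —
step 5 deliver 0→3: 3={part,t=1,log=-}
step 6 deliver 3→0: —
step 7 timeout(0): 0={coor,t=2,log=-}
step 8 deliver 2→4: —
step 9 deliver 4→2: —
step 10 deliver 0→3: 3={part,t=2,log=-}
step 11 deliver 1→4: —
step 12 deliver 3→0: —
step 13 deliver 2→0: —
step 14 timeout(0): 0={coor,t=3,log=-}
step 15 propose(0,'q'): 0={coor,t=4,log=-}
step 16 deliver 0→4: 4={part,t=2,log=-}
step 17 deliver 4→0: —
step 18 deliver 0→3: 3={part,t=3,log=-}
step 19 deliver 3→0: —

no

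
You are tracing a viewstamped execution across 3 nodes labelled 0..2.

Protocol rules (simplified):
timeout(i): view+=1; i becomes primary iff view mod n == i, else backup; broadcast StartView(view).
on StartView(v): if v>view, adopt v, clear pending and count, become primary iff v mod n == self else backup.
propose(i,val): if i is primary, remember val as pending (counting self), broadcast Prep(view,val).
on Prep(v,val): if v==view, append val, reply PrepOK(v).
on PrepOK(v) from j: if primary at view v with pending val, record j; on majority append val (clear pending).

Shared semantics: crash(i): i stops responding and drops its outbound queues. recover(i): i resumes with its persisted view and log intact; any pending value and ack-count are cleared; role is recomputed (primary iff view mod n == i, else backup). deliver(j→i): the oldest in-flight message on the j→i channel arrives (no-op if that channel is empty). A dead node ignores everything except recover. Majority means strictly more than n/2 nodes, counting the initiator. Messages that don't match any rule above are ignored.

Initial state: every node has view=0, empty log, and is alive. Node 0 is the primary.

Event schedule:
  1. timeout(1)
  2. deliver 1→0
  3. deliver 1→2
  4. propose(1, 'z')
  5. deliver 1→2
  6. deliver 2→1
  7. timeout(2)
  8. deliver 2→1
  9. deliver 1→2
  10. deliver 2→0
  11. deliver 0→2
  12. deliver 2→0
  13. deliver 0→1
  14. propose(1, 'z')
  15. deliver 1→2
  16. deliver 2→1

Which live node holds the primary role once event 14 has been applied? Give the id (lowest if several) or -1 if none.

2

step 1 timeout(1): 1={prim,v=1,log=-}
step 2 deliver 1→0: 0={back,v=1,log=-}
step 3 deliver 1→2: 2={back,v=1,log=-}
step 4 propose(1,'z'): —
step 5 deliver 1→2: 2={back,v=1,log=z}
step 6 deliver 2→1: 1={prim,v=1,log=z}
step 7 timeout(2): 2={prim,v=2,log=z}
step 8 deliver 2→1: 1={back,v=2,log=z}
step 9 deliver 1→2: —
step 10 deliver 2→0: 0={back,v=2,log=-}
step 11 deliver 0→2: —
step 12 deliver 2→0: —
step 13 deliver 0→1: —
step 14 propose(1,'z'): —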